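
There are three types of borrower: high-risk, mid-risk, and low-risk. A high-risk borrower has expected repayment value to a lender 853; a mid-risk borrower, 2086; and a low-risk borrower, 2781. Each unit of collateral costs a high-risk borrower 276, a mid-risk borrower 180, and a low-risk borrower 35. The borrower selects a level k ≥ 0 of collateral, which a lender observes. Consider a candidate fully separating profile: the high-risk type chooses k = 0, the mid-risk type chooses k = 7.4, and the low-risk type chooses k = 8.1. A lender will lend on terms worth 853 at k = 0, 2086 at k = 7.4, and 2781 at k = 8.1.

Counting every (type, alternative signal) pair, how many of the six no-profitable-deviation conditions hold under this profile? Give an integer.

4

High-risk (own payoff 853): to k=7.4 gives 2086 − 276×7.4 = 43.6 → no gain ✓; to k=8.1 gives 2781 − 276×8.1 = 545.4 → no gain ✓.
Low-risk (own payoff 2781 − 35×8.1 = 2497.5): to k=0 gives 853 → no gain ✓; to k=7.4 gives 2086 − 35×7.4 = 1827 → no gain ✓.
Mid-risk (own payoff 2086 − 180×7.4 = 754): to k=0 gives 853 → profitable ✗; to k=8.1 gives 2781 − 180×8.1 = 1323 → profitable ✗.
4 of the 6 constraints hold; not an equilibrium.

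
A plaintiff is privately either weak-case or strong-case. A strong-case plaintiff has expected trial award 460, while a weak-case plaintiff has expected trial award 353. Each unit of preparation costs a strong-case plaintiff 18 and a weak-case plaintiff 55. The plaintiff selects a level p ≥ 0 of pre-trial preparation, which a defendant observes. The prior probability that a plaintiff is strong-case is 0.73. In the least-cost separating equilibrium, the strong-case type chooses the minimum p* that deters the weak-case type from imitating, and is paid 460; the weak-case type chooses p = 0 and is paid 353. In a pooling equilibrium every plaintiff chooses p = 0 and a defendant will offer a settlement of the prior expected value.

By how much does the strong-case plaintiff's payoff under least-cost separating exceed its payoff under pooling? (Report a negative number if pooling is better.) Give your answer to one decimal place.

Least-cost separating signal: p* solves 353 = 460 − 55·p*, so p* = (460 − 353)/55 ≈ 1.9455.
Strong-case type's separating payoff: 460 − 18 × p* = 460 − 18 × (460 − 353)/55 = 460 − 1926/55 ≈ 424.982.
Pooling payoff: 0.73 × 460 + 0.27 × 353 = 431.11.
Difference: 424.982 − 431.11 = -6.128, i.e. -6.1 to one decimal place.
The strong-case type would prefer the pooling outcome.

-6.1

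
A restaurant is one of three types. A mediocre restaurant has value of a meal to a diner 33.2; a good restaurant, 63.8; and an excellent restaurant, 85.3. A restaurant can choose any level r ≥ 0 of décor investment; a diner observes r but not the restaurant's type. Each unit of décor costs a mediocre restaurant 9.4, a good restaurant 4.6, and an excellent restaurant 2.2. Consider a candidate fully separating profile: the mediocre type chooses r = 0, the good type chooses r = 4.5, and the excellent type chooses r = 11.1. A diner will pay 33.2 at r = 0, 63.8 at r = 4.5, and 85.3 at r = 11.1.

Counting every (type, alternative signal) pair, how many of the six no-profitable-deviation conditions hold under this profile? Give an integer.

6

Good (own payoff 63.8 − 4.6×4.5 = 43.1): to r=0 gives 33.2 → no gain ✓; to r=11.1 gives 85.3 − 4.6×11.1 = 34.24 → no gain ✓.
Mediocre (own payoff 33.2): to r=4.5 gives 63.8 − 9.4×4.5 = 21.5 → no gain ✓; to r=11.1 gives 85.3 − 9.4×11.1 = -19.04 → no gain ✓.
Excellent (own payoff 85.3 − 2.2×11.1 = 60.88): to r=0 gives 33.2 → no gain ✓; to r=4.5 gives 63.8 − 2.2×4.5 = 53.9 → no gain ✓.
6 of the 6 constraints hold; this profile is a separating equilibrium.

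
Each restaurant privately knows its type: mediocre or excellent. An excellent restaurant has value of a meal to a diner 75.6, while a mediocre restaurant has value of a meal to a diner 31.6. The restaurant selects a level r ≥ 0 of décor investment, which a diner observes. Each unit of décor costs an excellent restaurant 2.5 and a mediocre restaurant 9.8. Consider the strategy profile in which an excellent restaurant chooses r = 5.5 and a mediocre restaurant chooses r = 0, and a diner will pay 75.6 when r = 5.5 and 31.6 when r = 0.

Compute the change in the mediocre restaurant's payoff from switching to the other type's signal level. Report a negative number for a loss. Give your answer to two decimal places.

Playing r = 0 the mediocre restaurant receives 31.6.
Deviating to r = 5.5 brings payment 75.6 at cost 9.8 × 5.5 = 53.9, netting 21.7.
Gain from deviating: 21.7 − 31.6 = -9.90.
The gain is negative, so the mediocre type's incentive-compatibility constraint is satisfied.

-9.90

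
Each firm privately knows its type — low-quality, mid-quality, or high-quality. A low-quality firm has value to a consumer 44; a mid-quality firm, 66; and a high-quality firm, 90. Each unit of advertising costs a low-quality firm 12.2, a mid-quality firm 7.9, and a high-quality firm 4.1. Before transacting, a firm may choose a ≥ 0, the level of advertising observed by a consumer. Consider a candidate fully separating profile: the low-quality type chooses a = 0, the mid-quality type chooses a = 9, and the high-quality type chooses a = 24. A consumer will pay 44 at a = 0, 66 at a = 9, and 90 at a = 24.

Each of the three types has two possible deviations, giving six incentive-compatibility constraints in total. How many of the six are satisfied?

3

Mid-quality (own payoff 66 − 7.9×9 = -5.1): to a=0 gives 44 → profitable ✗; to a=24 gives 90 − 7.9×24 = -99.6 → no gain ✓.
Low-quality (own payoff 44): to a=9 gives 66 − 12.2×9 = -43.8 → no gain ✓; to a=24 gives 90 − 12.2×24 = -202.8 → no gain ✓.
High-quality (own payoff 90 − 4.1×24 = -8.4): to a=0 gives 44 → profitable ✗; to a=9 gives 66 − 4.1×9 = 29.1 → profitable ✗.
3 of the 6 constraints hold; not an equilibrium.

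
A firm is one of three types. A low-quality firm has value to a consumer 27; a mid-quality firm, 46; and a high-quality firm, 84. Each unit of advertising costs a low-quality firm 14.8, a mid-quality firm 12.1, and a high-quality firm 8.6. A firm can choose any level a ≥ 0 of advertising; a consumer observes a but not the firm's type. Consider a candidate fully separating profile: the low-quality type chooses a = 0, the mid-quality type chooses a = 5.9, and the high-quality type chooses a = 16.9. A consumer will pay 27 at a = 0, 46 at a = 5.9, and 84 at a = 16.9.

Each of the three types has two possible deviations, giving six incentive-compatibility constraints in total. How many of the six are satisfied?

Mid-quality (own payoff 46 − 12.1×5.9 = -25.39): to a=0 gives 27 → profitable ✗; to a=16.9 gives 84 − 12.1×16.9 = -120.49 → no gain ✓.
Low-quality (own payoff 27): to a=5.9 gives 46 − 14.8×5.9 = -41.32 → no gain ✓; to a=16.9 gives 84 − 14.8×16.9 = -166.12 → no gain ✓.
High-quality (own payoff 84 − 8.6×16.9 = -61.34): to a=0 gives 27 → profitable ✗; to a=5.9 gives 46 − 8.6×5.9 = -4.74 → profitable ✗.
3 of the 6 constraints hold; not an equilibrium.

3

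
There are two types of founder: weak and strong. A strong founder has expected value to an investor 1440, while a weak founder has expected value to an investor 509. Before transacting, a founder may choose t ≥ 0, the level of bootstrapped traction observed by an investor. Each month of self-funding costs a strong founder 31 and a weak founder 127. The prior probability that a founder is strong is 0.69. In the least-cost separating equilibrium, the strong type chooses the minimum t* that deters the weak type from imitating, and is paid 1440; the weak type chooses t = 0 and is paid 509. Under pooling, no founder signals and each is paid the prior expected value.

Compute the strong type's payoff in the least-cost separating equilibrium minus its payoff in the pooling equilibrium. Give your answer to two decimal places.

Least-cost separating signal: t* solves 509 = 1440 − 127·t*, so t* = (1440 − 509)/127 ≈ 7.3307.
Strong type's separating payoff: 1440 − 31 × t* = 1440 − 31 × (1440 − 509)/127 = 1440 − 28861/127 ≈ 1212.7480.
Pooling payoff: 0.69 × 1440 + 0.31 × 509 = 1151.39.
Difference: 1212.7480 − 1151.39 = 61.358, i.e. 61.36 to two decimal places.
The strong type prefers to separate.

61.36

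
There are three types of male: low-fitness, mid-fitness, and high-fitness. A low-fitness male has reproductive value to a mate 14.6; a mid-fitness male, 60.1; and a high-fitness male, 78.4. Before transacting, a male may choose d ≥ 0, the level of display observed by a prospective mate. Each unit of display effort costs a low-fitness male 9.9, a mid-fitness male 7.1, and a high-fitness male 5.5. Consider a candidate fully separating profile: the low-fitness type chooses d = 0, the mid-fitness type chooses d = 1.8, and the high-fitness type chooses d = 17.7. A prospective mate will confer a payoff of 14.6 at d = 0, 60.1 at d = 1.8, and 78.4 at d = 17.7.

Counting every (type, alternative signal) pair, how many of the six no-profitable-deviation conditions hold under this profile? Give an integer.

3

High-fitness (own payoff 78.4 − 5.5×17.7 = -18.95): to d=0 gives 14.6 → profitable ✗; to d=1.8 gives 60.1 − 5.5×1.8 = 50.2 → profitable ✗.
Low-fitness (own payoff 14.6): to d=1.8 gives 60.1 − 9.9×1.8 = 42.28 → profitable ✗; to d=17.7 gives 78.4 − 9.9×17.7 = -96.83 → no gain ✓.
Mid-fitness (own payoff 60.1 − 7.1×1.8 = 47.32): to d=0 gives 14.6 → no gain ✓; to d=17.7 gives 78.4 − 7.1×17.7 = -47.27 → no gain ✓.
3 of the 6 constraints hold; not an equilibrium.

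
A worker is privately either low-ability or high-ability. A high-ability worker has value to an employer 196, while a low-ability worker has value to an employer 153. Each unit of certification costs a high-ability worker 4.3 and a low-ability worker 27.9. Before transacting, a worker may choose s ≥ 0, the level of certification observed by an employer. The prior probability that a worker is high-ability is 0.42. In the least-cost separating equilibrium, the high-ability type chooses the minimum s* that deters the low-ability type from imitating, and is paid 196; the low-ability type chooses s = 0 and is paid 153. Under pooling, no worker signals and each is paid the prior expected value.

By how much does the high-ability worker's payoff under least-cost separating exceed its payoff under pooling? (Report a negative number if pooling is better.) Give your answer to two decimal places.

Least-cost separating signal: s* solves 153 = 196 − 27.9·s*, so s* = (196 − 153)/27.9 ≈ 1.5412.
High-ability type's separating payoff: 196 − 4.3 × s* = 196 − 4.3 × (196 − 153)/27.9 = 196 − 184.9/27.9 ≈ 189.3728.
Pooling payoff: 0.42 × 196 + 0.58 × 153 = 171.06.
Difference: 189.3728 − 171.06 = 18.3128, i.e. 18.31 to two decimal places.
The high-ability type prefers to separate.

18.31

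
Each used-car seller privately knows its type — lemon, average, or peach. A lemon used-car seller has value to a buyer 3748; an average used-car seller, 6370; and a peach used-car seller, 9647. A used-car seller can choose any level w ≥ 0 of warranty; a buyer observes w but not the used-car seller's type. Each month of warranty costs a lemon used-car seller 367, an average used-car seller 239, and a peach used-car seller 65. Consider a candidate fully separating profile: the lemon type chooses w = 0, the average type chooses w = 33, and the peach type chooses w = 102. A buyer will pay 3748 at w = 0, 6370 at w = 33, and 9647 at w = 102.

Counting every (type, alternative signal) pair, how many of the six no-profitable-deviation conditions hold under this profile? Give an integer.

3

Peach (own payoff 9647 − 65×102 = 3017): to w=0 gives 3748 → profitable ✗; to w=33 gives 6370 − 65×33 = 4225 → profitable ✗.
Average (own payoff 6370 − 239×33 = -1517): to w=0 gives 3748 → profitable ✗; to w=102 gives 9647 − 239×102 = -14731 → no gain ✓.
Lemon (own payoff 3748): to w=33 gives 6370 − 367×33 = -5741 → no gain ✓; to w=102 gives 9647 − 367×102 = -27787 → no gain ✓.
3 of the 6 constraints hold; not an equilibrium.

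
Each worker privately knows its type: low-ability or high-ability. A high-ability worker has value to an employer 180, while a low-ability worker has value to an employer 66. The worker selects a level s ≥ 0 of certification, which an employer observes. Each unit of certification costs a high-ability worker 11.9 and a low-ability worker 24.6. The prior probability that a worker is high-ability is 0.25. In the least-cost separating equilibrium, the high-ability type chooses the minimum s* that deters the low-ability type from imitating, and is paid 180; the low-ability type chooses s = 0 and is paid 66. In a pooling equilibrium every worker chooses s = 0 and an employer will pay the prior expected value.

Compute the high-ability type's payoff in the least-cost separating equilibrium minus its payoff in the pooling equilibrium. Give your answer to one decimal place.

Least-cost separating signal: s* solves 66 = 180 − 24.6·s*, so s* = (180 − 66)/24.6 ≈ 4.6341.
High-ability type's separating payoff: 180 − 11.9 × s* = 180 − 11.9 × (180 − 66)/24.6 = 180 − 1356.6/24.6 ≈ 124.854.
Pooling payoff: 0.25 × 180 + 0.75 × 66 = 94.5.
Difference: 124.854 − 94.5 = 30.354, i.e. 30.4 to one decimal place.
The high-ability type prefers to separate.

30.4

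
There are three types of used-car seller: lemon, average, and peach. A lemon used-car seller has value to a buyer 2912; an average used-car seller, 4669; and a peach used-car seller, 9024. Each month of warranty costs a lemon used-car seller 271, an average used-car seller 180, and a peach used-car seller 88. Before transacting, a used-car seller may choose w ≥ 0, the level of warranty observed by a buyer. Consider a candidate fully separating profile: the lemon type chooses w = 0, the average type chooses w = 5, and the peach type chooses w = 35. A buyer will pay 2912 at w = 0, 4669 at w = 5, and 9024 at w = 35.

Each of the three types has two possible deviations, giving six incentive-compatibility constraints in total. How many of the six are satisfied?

Peach (own payoff 9024 − 88×35 = 5944): to w=0 gives 2912 → no gain ✓; to w=5 gives 4669 − 88×5 = 4229 → no gain ✓.
Average (own payoff 4669 − 180×5 = 3769): to w=0 gives 2912 → no gain ✓; to w=35 gives 9024 − 180×35 = 2724 → no gain ✓.
Lemon (own payoff 2912): to w=5 gives 4669 − 271×5 = 3314 → profitable ✗; to w=35 gives 9024 − 271×35 = -461 → no gain ✓.
5 of the 6 constraints hold; not an equilibrium.

5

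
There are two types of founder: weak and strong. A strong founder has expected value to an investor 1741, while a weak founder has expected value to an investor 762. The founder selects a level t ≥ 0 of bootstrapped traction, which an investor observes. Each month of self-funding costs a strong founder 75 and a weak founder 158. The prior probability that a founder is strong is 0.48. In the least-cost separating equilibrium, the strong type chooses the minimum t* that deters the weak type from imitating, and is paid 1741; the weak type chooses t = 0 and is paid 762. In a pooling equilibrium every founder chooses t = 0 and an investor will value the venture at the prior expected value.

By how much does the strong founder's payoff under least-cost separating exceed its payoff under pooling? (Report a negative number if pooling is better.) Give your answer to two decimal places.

Least-cost separating signal: t* solves 762 = 1741 − 158·t*, so t* = (1741 − 762)/158 ≈ 6.1962.
Strong type's separating payoff: 1741 − 75 × t* = 1741 − 75 × (1741 − 762)/158 = 1741 − 73425/158 ≈ 1276.2848.
Pooling payoff: 0.48 × 1741 + 0.52 × 762 = 1231.92.
Difference: 1276.2848 − 1231.92 = 44.3648, i.e. 44.36 to two decimal places.
The strong type prefers to separate.

44.36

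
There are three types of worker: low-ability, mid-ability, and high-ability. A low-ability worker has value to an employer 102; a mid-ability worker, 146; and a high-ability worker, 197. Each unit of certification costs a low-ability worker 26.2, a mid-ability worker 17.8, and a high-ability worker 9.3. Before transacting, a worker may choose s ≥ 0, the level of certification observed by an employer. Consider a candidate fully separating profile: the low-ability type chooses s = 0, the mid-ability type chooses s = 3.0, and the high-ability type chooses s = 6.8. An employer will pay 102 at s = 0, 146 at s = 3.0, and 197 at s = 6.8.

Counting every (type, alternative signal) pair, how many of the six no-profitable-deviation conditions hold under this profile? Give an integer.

Mid-ability (own payoff 146 − 17.8×3.0 = 92.6): to s=0 gives 102 → profitable ✗; to s=6.8 gives 197 − 17.8×6.8 = 75.96 → no gain ✓.
Low-ability (own payoff 102): to s=3.0 gives 146 − 26.2×3.0 = 67.4 → no gain ✓; to s=6.8 gives 197 − 26.2×6.8 = 18.84 → no gain ✓.
High-ability (own payoff 197 − 9.3×6.8 = 133.76): to s=0 gives 102 → no gain ✓; to s=3.0 gives 146 − 9.3×3.0 = 118.1 → no gain ✓.
5 of the 6 constraints hold; not an equilibrium.

5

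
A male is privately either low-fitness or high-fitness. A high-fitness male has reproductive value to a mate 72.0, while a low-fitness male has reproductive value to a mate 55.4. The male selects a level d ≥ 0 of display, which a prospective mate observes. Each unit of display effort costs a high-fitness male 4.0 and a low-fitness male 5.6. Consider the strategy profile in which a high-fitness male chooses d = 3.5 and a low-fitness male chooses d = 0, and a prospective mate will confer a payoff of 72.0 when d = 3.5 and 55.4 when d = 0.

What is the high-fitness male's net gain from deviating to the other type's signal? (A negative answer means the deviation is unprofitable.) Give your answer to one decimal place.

Playing d = 3.5 the high-fitness male receives 72.0 − 4.0 × 3.5 = 58.
Deviating to d = 0 yields 55.4 instead.
Gain from deviating: 55.4 − 58 = -2.6.
The gain is negative, so the high-fitness type's incentive-compatibility constraint is satisfied.

-2.6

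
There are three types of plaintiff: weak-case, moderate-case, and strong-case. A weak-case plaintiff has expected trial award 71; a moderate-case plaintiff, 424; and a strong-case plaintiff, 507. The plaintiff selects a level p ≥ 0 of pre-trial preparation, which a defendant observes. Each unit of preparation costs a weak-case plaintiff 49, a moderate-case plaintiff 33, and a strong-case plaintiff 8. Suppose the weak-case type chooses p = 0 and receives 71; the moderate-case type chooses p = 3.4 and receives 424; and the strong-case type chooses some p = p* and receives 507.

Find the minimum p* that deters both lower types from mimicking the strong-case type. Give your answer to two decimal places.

8.90

Moderate-case type (on-path payoff 424 − 33×3.4 = 311.8) won't mimic when 311.8 ≥ 507 − 33·p*, i.e. p* ≥ 5.92.
Weak-case type (on-path payoff 71) won't mimic when 71 ≥ 507 − 49·p*, i.e. p* ≥ 8.90.
Both must hold, so p* = max(8.90, 5.92) = 8.90. The weak-case type's constraint binds.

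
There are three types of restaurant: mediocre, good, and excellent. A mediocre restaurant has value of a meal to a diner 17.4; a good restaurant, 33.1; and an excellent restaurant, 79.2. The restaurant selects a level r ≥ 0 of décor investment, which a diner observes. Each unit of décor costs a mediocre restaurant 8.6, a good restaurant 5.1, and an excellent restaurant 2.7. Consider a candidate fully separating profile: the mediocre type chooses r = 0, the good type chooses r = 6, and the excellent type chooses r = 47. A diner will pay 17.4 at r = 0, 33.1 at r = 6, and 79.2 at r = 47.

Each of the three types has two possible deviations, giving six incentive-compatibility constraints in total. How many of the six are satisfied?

3

Excellent (own payoff 79.2 − 2.7×47 = -47.7): to r=0 gives 17.4 → profitable ✗; to r=6 gives 33.1 − 2.7×6 = 16.9 → profitable ✗.
Mediocre (own payoff 17.4): to r=6 gives 33.1 − 8.6×6 = -18.5 → no gain ✓; to r=47 gives 79.2 − 8.6×47 = -325 → no gain ✓.
Good (own payoff 33.1 − 5.1×6 = 2.5): to r=0 gives 17.4 → profitable ✗; to r=47 gives 79.2 − 5.1×47 = -160.5 → no gain ✓.
3 of the 6 constraints hold; not an equilibrium.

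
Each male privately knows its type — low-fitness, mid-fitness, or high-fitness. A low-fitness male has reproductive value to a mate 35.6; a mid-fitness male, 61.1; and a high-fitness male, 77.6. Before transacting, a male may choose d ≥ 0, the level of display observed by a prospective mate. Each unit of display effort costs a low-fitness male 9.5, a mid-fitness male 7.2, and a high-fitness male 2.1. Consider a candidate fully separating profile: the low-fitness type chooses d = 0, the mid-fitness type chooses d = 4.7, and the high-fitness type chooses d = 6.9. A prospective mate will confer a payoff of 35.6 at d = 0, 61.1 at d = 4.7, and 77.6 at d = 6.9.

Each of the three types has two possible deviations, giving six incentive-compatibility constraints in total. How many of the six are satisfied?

4

High-fitness (own payoff 77.6 − 2.1×6.9 = 63.11): to d=0 gives 35.6 → no gain ✓; to d=4.7 gives 61.1 − 2.1×4.7 = 51.23 → no gain ✓.
Low-fitness (own payoff 35.6): to d=4.7 gives 61.1 − 9.5×4.7 = 16.45 → no gain ✓; to d=6.9 gives 77.6 − 9.5×6.9 = 12.05 → no gain ✓.
Mid-fitness (own payoff 61.1 − 7.2×4.7 = 27.26): to d=0 gives 35.6 → profitable ✗; to d=6.9 gives 77.6 − 7.2×6.9 = 27.92 → profitable ✗.
4 of the 6 constraints hold; not an equilibrium.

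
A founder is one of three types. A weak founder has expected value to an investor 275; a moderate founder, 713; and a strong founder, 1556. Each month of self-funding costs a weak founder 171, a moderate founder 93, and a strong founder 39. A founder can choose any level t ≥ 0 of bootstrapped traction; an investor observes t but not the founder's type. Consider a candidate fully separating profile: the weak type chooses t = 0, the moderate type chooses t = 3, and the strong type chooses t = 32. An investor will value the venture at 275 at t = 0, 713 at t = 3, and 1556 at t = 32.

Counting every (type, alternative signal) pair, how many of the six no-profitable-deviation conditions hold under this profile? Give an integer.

5

Strong (own payoff 1556 − 39×32 = 308): to t=0 gives 275 → no gain ✓; to t=3 gives 713 − 39×3 = 596 → profitable ✗.
Moderate (own payoff 713 − 93×3 = 434): to t=0 gives 275 → no gain ✓; to t=32 gives 1556 − 93×32 = -1420 → no gain ✓.
Weak (own payoff 275): to t=3 gives 713 − 171×3 = 200 → no gain ✓; to t=32 gives 1556 − 171×32 = -3916 → no gain ✓.
5 of the 6 constraints hold; not an equilibrium.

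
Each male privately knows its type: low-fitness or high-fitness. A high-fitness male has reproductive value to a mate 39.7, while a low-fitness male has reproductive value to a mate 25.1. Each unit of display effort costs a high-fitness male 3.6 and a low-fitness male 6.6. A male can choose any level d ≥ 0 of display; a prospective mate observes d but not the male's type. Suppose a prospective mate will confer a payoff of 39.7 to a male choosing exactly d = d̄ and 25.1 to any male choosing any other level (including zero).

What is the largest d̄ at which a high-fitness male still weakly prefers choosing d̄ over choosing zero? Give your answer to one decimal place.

4.1

Choosing d̄ yields the high-fitness type 39.7 − 3.6·d̄; choosing zero yields 25.1.
The high-fitness type is indifferent at 39.7 − 3.6·d̄ = 25.1, i.e. d̄ = (39.7 − 25.1) / 3.6 ≈ 4.1.
For any d̄ above 4.1 the high-fitness type would rather pool at zero, so separation collapses.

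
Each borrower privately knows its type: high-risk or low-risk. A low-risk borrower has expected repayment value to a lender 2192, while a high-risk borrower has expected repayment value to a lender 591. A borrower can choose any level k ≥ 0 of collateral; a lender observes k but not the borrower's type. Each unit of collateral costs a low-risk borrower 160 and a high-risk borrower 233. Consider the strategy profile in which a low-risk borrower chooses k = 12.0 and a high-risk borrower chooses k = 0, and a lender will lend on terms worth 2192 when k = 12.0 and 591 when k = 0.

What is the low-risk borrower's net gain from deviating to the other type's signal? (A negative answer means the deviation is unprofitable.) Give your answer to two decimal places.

Playing k = 12.0 the low-risk borrower receives 2192 − 160 × 12.0 = 272.
Deviating to k = 0 yields 591 instead.
Gain from deviating: 591 − 272 = 319.00.
The gain is positive, so the low-risk type's incentive-compatibility constraint is violated — this profile is not a separating equilibrium.

319.00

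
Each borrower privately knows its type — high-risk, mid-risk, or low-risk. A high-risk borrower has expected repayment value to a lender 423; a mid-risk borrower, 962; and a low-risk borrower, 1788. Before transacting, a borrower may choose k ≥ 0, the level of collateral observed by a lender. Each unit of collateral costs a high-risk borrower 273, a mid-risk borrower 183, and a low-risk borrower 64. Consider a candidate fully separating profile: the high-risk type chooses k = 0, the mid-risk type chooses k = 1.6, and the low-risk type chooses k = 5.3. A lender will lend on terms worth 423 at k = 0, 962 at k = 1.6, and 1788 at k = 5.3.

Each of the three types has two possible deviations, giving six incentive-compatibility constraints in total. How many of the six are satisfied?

4

Low-risk (own payoff 1788 − 64×5.3 = 1448.8): to k=0 gives 423 → no gain ✓; to k=1.6 gives 962 − 64×1.6 = 859.6 → no gain ✓.
High-risk (own payoff 423): to k=1.6 gives 962 − 273×1.6 = 525.2 → profitable ✗; to k=5.3 gives 1788 − 273×5.3 = 341.1 → no gain ✓.
Mid-risk (own payoff 962 − 183×1.6 = 669.2): to k=0 gives 423 → no gain ✓; to k=5.3 gives 1788 − 183×5.3 = 818.1 → profitable ✗.
4 of the 6 constraints hold; not an equilibrium.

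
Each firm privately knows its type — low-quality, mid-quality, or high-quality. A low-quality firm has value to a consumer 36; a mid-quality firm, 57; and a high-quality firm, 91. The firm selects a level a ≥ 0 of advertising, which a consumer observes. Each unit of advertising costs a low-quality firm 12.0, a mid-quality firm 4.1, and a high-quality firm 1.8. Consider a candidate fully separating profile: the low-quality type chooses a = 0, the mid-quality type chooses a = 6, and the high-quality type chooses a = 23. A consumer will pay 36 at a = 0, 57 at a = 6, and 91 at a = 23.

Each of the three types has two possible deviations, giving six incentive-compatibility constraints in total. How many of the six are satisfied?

5

High-quality (own payoff 91 − 1.8×23 = 49.6): to a=0 gives 36 → no gain ✓; to a=6 gives 57 − 1.8×6 = 46.2 → no gain ✓.
Low-quality (own payoff 36): to a=6 gives 57 − 12.0×6 = -15 → no gain ✓; to a=23 gives 91 − 12.0×23 = -185 → no gain ✓.
Mid-quality (own payoff 57 − 4.1×6 = 32.4): to a=0 gives 36 → profitable ✗; to a=23 gives 91 − 4.1×23 = -3.3 → no gain ✓.
5 of the 6 constraints hold; not an equilibrium.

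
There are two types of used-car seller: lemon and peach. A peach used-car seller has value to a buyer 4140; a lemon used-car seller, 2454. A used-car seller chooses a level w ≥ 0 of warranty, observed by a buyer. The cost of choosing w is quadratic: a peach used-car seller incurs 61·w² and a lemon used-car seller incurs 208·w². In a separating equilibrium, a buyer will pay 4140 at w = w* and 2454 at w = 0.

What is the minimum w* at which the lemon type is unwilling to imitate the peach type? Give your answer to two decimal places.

2.85

The lemon type at w = 0 receives 2454; imitating at w* yields 4140 − 208·w*².
Indifference: 2454 = 4140 − 208·w*², so w*² = (4140 − 2454) / 208 ≈ 8.1058.
w* = √8.1058 ≈ 2.85.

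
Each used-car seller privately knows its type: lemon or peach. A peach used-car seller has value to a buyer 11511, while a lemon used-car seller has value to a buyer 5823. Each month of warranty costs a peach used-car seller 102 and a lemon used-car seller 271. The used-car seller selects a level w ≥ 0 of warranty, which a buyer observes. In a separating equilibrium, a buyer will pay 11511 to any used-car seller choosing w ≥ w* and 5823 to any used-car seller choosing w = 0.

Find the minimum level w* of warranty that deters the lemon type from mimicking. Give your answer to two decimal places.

20.99

A lemon used-car seller choosing w = 0 receives 5823.
Imitating at w* instead would pay 11511 at cost 271·w*, netting 11511 − 271·w*.
Indifference: 5823 = 11511 − 271·w*, so w* = (11511 − 5823) / 271 ≈ 20.99.
This is the lemon type's binding incentive-compatibility constraint; any w ≥ 20.99 sustains separation on that side.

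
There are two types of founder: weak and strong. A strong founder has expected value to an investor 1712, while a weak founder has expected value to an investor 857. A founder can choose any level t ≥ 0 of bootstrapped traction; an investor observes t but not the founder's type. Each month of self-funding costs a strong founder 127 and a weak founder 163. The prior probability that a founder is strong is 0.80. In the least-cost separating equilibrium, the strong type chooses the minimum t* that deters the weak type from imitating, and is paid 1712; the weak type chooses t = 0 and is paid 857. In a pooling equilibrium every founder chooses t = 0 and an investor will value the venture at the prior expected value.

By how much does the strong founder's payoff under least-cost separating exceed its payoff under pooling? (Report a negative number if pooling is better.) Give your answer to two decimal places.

-495.17

Least-cost separating signal: t* solves 857 = 1712 − 163·t*, so t* = (1712 − 857)/163 ≈ 5.2454.
Strong type's separating payoff: 1712 − 127 × t* = 1712 − 127 × (1712 − 857)/163 = 1712 − 108585/163 ≈ 1045.8344.
Pooling payoff: 0.80 × 1712 + 0.20 × 857 = 1541.
Difference: 1045.8344 − 1541 = -495.1656, i.e. -495.17 to two decimal places.
The strong type would prefer the pooling outcome.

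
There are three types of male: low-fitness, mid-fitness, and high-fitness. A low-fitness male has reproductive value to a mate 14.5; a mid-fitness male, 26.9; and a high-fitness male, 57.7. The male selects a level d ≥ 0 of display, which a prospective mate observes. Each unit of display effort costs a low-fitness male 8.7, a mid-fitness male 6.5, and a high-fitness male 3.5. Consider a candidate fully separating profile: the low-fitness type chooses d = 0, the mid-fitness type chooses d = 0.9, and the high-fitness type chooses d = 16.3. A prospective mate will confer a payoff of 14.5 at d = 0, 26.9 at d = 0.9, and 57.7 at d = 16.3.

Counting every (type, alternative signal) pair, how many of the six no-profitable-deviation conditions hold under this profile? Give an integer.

3

Mid-fitness (own payoff 26.9 − 6.5×0.9 = 21.05): to d=0 gives 14.5 → no gain ✓; to d=16.3 gives 57.7 − 6.5×16.3 = -48.25 → no gain ✓.
High-fitness (own payoff 57.7 − 3.5×16.3 = 0.65): to d=0 gives 14.5 → profitable ✗; to d=0.9 gives 26.9 − 3.5×0.9 = 23.75 → profitable ✗.
Low-fitness (own payoff 14.5): to d=0.9 gives 26.9 − 8.7×0.9 = 19.07 → profitable ✗; to d=16.3 gives 57.7 − 8.7×16.3 = -84.11 → no gain ✓.
3 of the 6 constraints hold; not an equilibrium.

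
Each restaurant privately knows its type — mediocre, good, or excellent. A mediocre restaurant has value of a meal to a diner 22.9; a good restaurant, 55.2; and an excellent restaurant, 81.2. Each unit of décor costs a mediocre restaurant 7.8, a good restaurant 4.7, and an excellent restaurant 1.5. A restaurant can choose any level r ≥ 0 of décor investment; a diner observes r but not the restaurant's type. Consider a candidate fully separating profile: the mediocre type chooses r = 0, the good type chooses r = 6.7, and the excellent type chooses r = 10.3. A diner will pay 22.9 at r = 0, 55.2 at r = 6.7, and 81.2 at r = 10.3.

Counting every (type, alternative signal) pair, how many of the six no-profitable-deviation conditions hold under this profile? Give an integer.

5

Mediocre (own payoff 22.9): to r=6.7 gives 55.2 − 7.8×6.7 = 2.94 → no gain ✓; to r=10.3 gives 81.2 − 7.8×10.3 = 0.86 → no gain ✓.
Excellent (own payoff 81.2 − 1.5×10.3 = 65.75): to r=0 gives 22.9 → no gain ✓; to r=6.7 gives 55.2 − 1.5×6.7 = 45.15 → no gain ✓.
Good (own payoff 55.2 − 4.7×6.7 = 23.71): to r=0 gives 22.9 → no gain ✓; to r=10.3 gives 81.2 − 4.7×10.3 = 32.79 → profitable ✗.
5 of the 6 constraints hold; not an equilibrium.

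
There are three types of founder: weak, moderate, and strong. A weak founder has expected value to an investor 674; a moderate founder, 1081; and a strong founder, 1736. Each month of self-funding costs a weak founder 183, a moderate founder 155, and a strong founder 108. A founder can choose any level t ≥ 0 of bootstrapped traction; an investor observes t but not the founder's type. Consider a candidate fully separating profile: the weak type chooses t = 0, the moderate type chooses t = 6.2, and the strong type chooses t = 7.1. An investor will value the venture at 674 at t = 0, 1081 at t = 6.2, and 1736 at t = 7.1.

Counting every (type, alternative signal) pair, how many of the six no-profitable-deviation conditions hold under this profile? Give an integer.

Weak (own payoff 674): to t=6.2 gives 1081 − 183×6.2 = -53.6 → no gain ✓; to t=7.1 gives 1736 − 183×7.1 = 436.7 → no gain ✓.
Moderate (own payoff 1081 − 155×6.2 = 120): to t=0 gives 674 → profitable ✗; to t=7.1 gives 1736 − 155×7.1 = 635.5 → profitable ✗.
Strong (own payoff 1736 − 108×7.1 = 969.2): to t=0 gives 674 → no gain ✓; to t=6.2 gives 1081 − 108×6.2 = 411.4 → no gain ✓.
4 of the 6 constraints hold; not an equilibrium.

4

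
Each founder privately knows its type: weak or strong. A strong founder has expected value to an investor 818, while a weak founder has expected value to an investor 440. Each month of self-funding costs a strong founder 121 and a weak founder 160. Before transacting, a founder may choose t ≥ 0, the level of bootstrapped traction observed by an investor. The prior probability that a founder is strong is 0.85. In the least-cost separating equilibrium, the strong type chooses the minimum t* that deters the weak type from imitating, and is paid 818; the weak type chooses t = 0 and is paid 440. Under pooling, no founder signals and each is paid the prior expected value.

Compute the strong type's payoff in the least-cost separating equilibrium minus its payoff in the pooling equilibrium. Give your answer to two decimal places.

Least-cost separating signal: t* solves 440 = 818 − 160·t*, so t* = (818 − 440)/160 = 2.3625.
Strong type's separating payoff: 818 − 121 × t* = 818 − 121 × (818 − 440)/160 = 818 − 45738/160 = 532.1375.
Pooling payoff: 0.85 × 818 + 0.15 × 440 = 761.3.
Difference: 532.1375 − 761.3 = -229.1625, i.e. -229.16 to two decimal places.
The strong type would prefer the pooling outcome.

-229.16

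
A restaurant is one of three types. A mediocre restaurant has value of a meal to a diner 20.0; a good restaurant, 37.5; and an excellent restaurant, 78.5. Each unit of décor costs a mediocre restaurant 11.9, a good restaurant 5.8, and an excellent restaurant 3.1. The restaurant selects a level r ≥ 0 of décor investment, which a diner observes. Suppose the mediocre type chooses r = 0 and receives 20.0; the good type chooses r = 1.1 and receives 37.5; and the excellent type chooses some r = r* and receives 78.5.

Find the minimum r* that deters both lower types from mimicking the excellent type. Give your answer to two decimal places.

8.17

Good type (on-path payoff 37.5 − 5.8×1.1 = 31.12) won't mimic when 31.12 ≥ 78.5 − 5.8·r*, i.e. r* ≥ 8.17.
Mediocre type (on-path payoff 20.0) won't mimic when 20.0 ≥ 78.5 − 11.9·r*, i.e. r* ≥ 4.92.
Both must hold, so r* = max(4.92, 8.17) = 8.17. The good type's constraint binds.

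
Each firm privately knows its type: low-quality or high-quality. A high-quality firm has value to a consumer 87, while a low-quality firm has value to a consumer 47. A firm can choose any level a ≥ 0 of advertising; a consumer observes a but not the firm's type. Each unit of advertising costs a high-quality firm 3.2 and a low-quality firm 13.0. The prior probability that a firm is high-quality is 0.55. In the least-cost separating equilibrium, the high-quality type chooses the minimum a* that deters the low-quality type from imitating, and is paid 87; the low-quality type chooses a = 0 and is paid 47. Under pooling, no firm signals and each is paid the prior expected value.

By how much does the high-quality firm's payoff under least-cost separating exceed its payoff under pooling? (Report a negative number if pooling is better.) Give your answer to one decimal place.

8.2

Least-cost separating signal: a* solves 47 = 87 − 13.0·a*, so a* = (87 − 47)/13.0 ≈ 3.0769.
High-quality type's separating payoff: 87 − 3.2 × a* = 87 − 3.2 × (87 − 47)/13.0 = 87 − 128/13.0 ≈ 77.154.
Pooling payoff: 0.55 × 87 + 0.45 × 47 = 69.
Difference: 77.154 − 69 = 8.154, i.e. 8.2 to one decimal place.
The high-quality type prefers to separate.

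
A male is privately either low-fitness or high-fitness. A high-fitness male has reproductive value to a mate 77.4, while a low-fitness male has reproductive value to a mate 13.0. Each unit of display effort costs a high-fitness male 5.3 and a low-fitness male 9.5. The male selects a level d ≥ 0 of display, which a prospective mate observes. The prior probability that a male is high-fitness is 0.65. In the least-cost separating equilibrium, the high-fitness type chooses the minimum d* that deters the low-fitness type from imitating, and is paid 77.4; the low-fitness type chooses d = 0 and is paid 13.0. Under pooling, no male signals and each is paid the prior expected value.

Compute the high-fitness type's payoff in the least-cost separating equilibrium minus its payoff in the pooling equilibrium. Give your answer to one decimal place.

Least-cost separating signal: d* solves 13.0 = 77.4 − 9.5·d*, so d* = (77.4 − 13.0)/9.5 ≈ 6.7789.
High-fitness type's separating payoff: 77.4 − 5.3 × d* = 77.4 − 5.3 × (77.4 − 13.0)/9.5 = 77.4 − 341.32/9.5 ≈ 41.472.
Pooling payoff: 0.65 × 77.4 + 0.35 × 13.0 = 54.86.
Difference: 41.472 − 54.86 = -13.388, i.e. -13.4 to one decimal place.
The high-fitness type would prefer the pooling outcome.

-13.4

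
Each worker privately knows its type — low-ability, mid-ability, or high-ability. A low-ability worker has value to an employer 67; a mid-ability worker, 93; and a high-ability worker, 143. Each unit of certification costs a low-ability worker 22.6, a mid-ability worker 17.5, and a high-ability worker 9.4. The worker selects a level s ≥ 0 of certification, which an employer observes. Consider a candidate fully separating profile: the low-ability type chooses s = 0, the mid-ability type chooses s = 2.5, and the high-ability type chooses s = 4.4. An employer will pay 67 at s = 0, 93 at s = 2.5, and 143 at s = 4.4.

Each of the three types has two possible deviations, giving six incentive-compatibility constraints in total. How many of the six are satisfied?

4

Mid-ability (own payoff 93 − 17.5×2.5 = 49.25): to s=0 gives 67 → profitable ✗; to s=4.4 gives 143 − 17.5×4.4 = 66 → profitable ✗.
Low-ability (own payoff 67): to s=2.5 gives 93 − 22.6×2.5 = 36.5 → no gain ✓; to s=4.4 gives 143 − 22.6×4.4 = 43.56 → no gain ✓.
High-ability (own payoff 143 − 9.4×4.4 = 101.64): to s=0 gives 67 → no gain ✓; to s=2.5 gives 93 − 9.4×2.5 = 69.5 → no gain ✓.
4 of the 6 constraints hold; not an equilibrium.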